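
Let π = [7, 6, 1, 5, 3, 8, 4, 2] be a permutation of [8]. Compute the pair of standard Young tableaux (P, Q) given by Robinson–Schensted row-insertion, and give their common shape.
P = [1, 2, 4] / [3, 8] / [5] / [6] / [7];  Q = [1, 4, 6] / [2, 7] / [3] / [5] / [8];  common shape = (3, 2, 1, 1, 1)

Row-insert the values π_1, π_2, … into P one at a time, bumping the leftmost entry strictly greater than the inserted value down to the next row. The recording tableau Q records, in position (i, j), the step at which that cell was added to P.
  Insert 7 (step 1): P = [7];  Q = [1]
  Insert 6 (step 2): P = [6] / [7];  Q = [1] / [2]
  Insert 1 (step 3): P = [1] / [6] / [7];  Q = [1] / [2] / [3]
  Insert 5 (step 4): P = [1, 5] / [6] / [7];  Q = [1, 4] / [2] / [3]
  Insert 3 (step 5): P = [1, 3] / [5] / [6] / [7];  Q = [1, 4] / [2] / [3] / [5]
  Insert 8 (step 6): P = [1, 3, 8] / [5] / [6] / [7];  Q = [1, 4, 6] / [2] / [3] / [5]
  Insert 4 (step 7): P = [1, 3, 4] / [5, 8] / [6] / [7];  Q = [1, 4, 6] / [2, 7] / [3] / [5]
  Insert 2 (step 8): P = [1, 2, 4] / [3, 8] / [5] / [6] / [7];  Q = [1, 4, 6] / [2, 7] / [3] / [5] / [8]
Final shape: (3, 2, 1, 1, 1).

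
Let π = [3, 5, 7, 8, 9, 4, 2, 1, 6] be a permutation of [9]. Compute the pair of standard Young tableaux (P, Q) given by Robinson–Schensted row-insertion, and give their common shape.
P = [1, 4, 6, 8, 9] / [2, 7] / [3] / [5];  Q = [1, 2, 3, 4, 5] / [6, 9] / [7] / [8];  common shape = (5, 2, 1, 1)

Row-insert the values π_1, π_2, … into P one at a time, bumping the leftmost entry strictly greater than the inserted value down to the next row. The recording tableau Q records, in position (i, j), the step at which that cell was added to P.
  Insert 3 (step 1): P = [3];  Q = [1]
  Insert 5 (step 2): P = [3, 5];  Q = [1, 2]
  Insert 7 (step 3): P = [3, 5, 7];  Q = [1, 2, 3]
  Insert 8 (step 4): P = [3, 5, 7, 8];  Q = [1, 2, 3, 4]
  Insert 9 (step 5): P = [3, 5, 7, 8, 9];  Q = [1, 2, 3, 4, 5]
  Insert 4 (step 6): P = [3, 4, 7, 8, 9] / [5];  Q = [1, 2, 3, 4, 5] / [6]
  Insert 2 (step 7): P = [2, 4, 7, 8, 9] / [3] / [5];  Q = [1, 2, 3, 4, 5] / [6] / [7]
  Insert 1 (step 8): P = [1, 4, 7, 8, 9] / [2] / [3] / [5];  Q = [1, 2, 3, 4, 5] / [6] / [7] / [8]
  Insert 6 (step 9): P = [1, 4, 6, 8, 9] / [2, 7] / [3] / [5];  Q = [1, 2, 3, 4, 5] / [6, 9] / [7] / [8]
Final shape: (5, 2, 1, 1).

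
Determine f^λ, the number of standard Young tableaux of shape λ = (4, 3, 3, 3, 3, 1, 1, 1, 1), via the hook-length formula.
# SYT of shape (4, 3, 3, 3, 3, 1, 1, 1, 1) = 13856700

Hook-length formula: f^λ = n! / Π hook(c), product over all cells c of the Young diagram. For λ = (4, 3, 3, 3, 3, 1, 1, 1, 1), n = 20 boxes. Hook lengths by row (left-to-right, top-to-bottom): [12, 7, 6, 1]; [10, 5, 4]; [9, 4, 3]; [8, 3, 2]; [7, 2, 1]; [4]; [3]; [2]; [1]. Product of hooks = 175575859200. So f^λ = 20! / 175575859200 = 2432902008176640000 / 175575859200 = 13856700.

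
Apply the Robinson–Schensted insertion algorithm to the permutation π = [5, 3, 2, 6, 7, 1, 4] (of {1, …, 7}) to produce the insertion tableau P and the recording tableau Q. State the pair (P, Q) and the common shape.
P = [1, 4, 7] / [2, 6] / [3] / [5];  Q = [1, 4, 5] / [2, 7] / [3] / [6];  common shape = (3, 2, 1, 1)

Row-insert the values π_1, π_2, … into P one at a time, bumping the leftmost entry strictly greater than the inserted value down to the next row. The recording tableau Q records, in position (i, j), the step at which that cell was added to P.
  Insert 5 (step 1): P = [5];  Q = [1]
  Insert 3 (step 2): P = [3] / [5];  Q = [1] / [2]
  Insert 2 (step 3): P = [2] / [3] / [5];  Q = [1] / [2] / [3]
  Insert 6 (step 4): P = [2, 6] / [3] / [5];  Q = [1, 4] / [2] / [3]
  Insert 7 (step 5): P = [2, 6, 7] / [3] / [5];  Q = [1, 4, 5] / [2] / [3]
  Insert 1 (step 6): P = [1, 6, 7] / [2] / [3] / [5];  Q = [1, 4, 5] / [2] / [3] / [6]
  Insert 4 (step 7): P = [1, 4, 7] / [2, 6] / [3] / [5];  Q = [1, 4, 5] / [2, 7] / [3] / [6]
Final shape: (3, 2, 1, 1).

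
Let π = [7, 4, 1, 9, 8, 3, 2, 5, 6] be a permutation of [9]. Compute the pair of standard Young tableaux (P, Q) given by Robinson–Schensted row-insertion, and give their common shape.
P = [1, 2, 5, 6] / [3, 8] / [4, 9] / [7];  Q = [1, 4, 8, 9] / [2, 5] / [3, 6] / [7];  common shape = (4, 2, 2, 1)

Row-insert the values π_1, π_2, … into P one at a time, bumping the leftmost entry strictly greater than the inserted value down to the next row. The recording tableau Q records, in position (i, j), the step at which that cell was added to P.
  Insert 7 (step 1): P = [7];  Q = [1]
  Insert 4 (step 2): P = [4] / [7];  Q = [1] / [2]
  Insert 1 (step 3): P = [1] / [4] / [7];  Q = [1] / [2] / [3]
  Insert 9 (step 4): P = [1, 9] / [4] / [7];  Q = [1, 4] / [2] / [3]
  Insert 8 (step 5): P = [1, 8] / [4, 9] / [7];  Q = [1, 4] / [2, 5] / [3]
  Insert 3 (step 6): P = [1, 3] / [4, 8] / [7, 9];  Q = [1, 4] / [2, 5] / [3, 6]
  Insert 2 (step 7): P = [1, 2] / [3, 8] / [4, 9] / [7];  Q = [1, 4] / [2, 5] / [3, 6] / [7]
  Insert 5 (step 8): P = [1, 2, 5] / [3, 8] / [4, 9] / [7];  Q = [1, 4, 8] / [2, 5] / [3, 6] / [7]
  Insert 6 (step 9): P = [1, 2, 5, 6] / [3, 8] / [4, 9] / [7];  Q = [1, 4, 8, 9] / [2, 5] / [3, 6] / [7]
Final shape: (4, 2, 2, 1).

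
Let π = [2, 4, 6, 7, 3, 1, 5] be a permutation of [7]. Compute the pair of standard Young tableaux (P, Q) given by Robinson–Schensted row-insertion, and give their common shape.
P = [1, 3, 5, 7] / [2, 6] / [4];  Q = [1, 2, 3, 4] / [5, 7] / [6];  common shape = (4, 2, 1)

Row-insert the values π_1, π_2, … into P one at a time, bumping the leftmost entry strictly greater than the inserted value down to the next row. The recording tableau Q records, in position (i, j), the step at which that cell was added to P.
  Insert 2 (step 1): P = [2];  Q = [1]
  Insert 4 (step 2): P = [2, 4];  Q = [1, 2]
  Insert 6 (step 3): P = [2, 4, 6];  Q = [1, 2, 3]
  Insert 7 (step 4): P = [2, 4, 6, 7];  Q = [1, 2, 3, 4]
  Insert 3 (step 5): P = [2, 3, 6, 7] / [4];  Q = [1, 2, 3, 4] / [5]
  Insert 1 (step 6): P = [1, 3, 6, 7] / [2] / [4];  Q = [1, 2, 3, 4] / [5] / [6]
  Insert 5 (step 7): P = [1, 3, 5, 7] / [2, 6] / [4];  Q = [1, 2, 3, 4] / [5, 7] / [6]
Final shape: (4, 2, 1).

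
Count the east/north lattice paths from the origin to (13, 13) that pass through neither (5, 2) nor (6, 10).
Number of paths = 7875098

Inclusion–exclusion. Total paths: C(26, 13) = 10400600. Through P₁: C(7, 5)·C(19, 8) = 1587222. Through P₂: C(16, 6)·C(10, 7) = 960960. Since P₁ is strictly southwest of P₂, a monotone path through both must visit P₁ then P₂; paths through both = C(7, 5)·C(9, 1)·C(10, 7) = 22680. Avoid both = 10400600 − 1587222 − 960960 + 22680 = 7875098.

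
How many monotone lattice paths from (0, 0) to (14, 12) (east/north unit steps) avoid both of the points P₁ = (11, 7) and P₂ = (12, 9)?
Number of paths = 5890976

Inclusion–exclusion. Total paths: C(26, 14) = 9657700. Through P₁: C(18, 11)·C(8, 3) = 1782144. Through P₂: C(21, 12)·C(5, 2) = 2939300. Since P₁ is strictly southwest of P₂, a monotone path through both must visit P₁ then P₂; paths through both = C(18, 11)·C(3, 1)·C(5, 2) = 954720. Avoid both = 9657700 − 1782144 − 2939300 + 954720 = 5890976.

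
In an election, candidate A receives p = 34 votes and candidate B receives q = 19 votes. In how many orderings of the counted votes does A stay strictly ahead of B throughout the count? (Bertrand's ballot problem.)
Strict-lead orderings = 33688403180250

Total orderings of the 53 votes with 34 for A: C(53, 34) = 119032357903550. By the Bertrand ballot formula (Cycle Lemma / reflection principle), the number of orderings in which A is strictly ahead of B throughout is (p − q)/(p + q) · C(p + q, p) = (34 − 19)/(34 + 19) · 119032357903550 = 33688403180250.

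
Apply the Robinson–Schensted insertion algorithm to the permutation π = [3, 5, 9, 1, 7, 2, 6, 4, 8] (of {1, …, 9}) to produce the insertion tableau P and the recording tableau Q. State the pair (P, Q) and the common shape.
P = [1, 2, 4, 8] / [3, 5, 6] / [7] / [9];  Q = [1, 2, 3, 9] / [4, 5, 7] / [6] / [8];  common shape = (4, 3, 1, 1)

Row-insert the values π_1, π_2, … into P one at a time, bumping the leftmost entry strictly greater than the inserted value down to the next row. The recording tableau Q records, in position (i, j), the step at which that cell was added to P.
  Insert 3 (step 1): P = [3];  Q = [1]
  Insert 5 (step 2): P = [3, 5];  Q = [1, 2]
  Insert 9 (step 3): P = [3, 5, 9];  Q = [1, 2, 3]
  Insert 1 (step 4): P = [1, 5, 9] / [3];  Q = [1, 2, 3] / [4]
  Insert 7 (step 5): P = [1, 5, 7] / [3, 9];  Q = [1, 2, 3] / [4, 5]
  Insert 2 (step 6): P = [1, 2, 7] / [3, 5] / [9];  Q = [1, 2, 3] / [4, 5] / [6]
  Insert 6 (step 7): P = [1, 2, 6] / [3, 5, 7] / [9];  Q = [1, 2, 3] / [4, 5, 7] / [6]
  Insert 4 (step 8): P = [1, 2, 4] / [3, 5, 6] / [7] / [9];  Q = [1, 2, 3] / [4, 5, 7] / [6] / [8]
  Insert 8 (step 9): P = [1, 2, 4, 8] / [3, 5, 6] / [7] / [9];  Q = [1, 2, 3, 9] / [4, 5, 7] / [6] / [8]
Final shape: (4, 3, 1, 1).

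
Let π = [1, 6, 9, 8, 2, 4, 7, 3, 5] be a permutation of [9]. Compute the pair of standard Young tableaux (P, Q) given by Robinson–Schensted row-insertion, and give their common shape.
P = [1, 2, 3, 5] / [4, 7] / [6, 8] / [9];  Q = [1, 2, 3, 7] / [4, 6] / [5, 9] / [8];  common shape = (4, 2, 2, 1)

Row-insert the values π_1, π_2, … into P one at a time, bumping the leftmost entry strictly greater than the inserted value down to the next row. The recording tableau Q records, in position (i, j), the step at which that cell was added to P.
  Insert 1 (step 1): P = [1];  Q = [1]
  Insert 6 (step 2): P = [1, 6];  Q = [1, 2]
  Insert 9 (step 3): P = [1, 6, 9];  Q = [1, 2, 3]
  Insert 8 (step 4): P = [1, 6, 8] / [9];  Q = [1, 2, 3] / [4]
  Insert 2 (step 5): P = [1, 2, 8] / [6] / [9];  Q = [1, 2, 3] / [4] / [5]
  Insert 4 (step 6): P = [1, 2, 4] / [6, 8] / [9];  Q = [1, 2, 3] / [4, 6] / [5]
  Insert 7 (step 7): P = [1, 2, 4, 7] / [6, 8] / [9];  Q = [1, 2, 3, 7] / [4, 6] / [5]
  Insert 3 (step 8): P = [1, 2, 3, 7] / [4, 8] / [6] / [9];  Q = [1, 2, 3, 7] / [4, 6] / [5] / [8]
  Insert 5 (step 9): P = [1, 2, 3, 5] / [4, 7] / [6, 8] / [9];  Q = [1, 2, 3, 7] / [4, 6] / [5, 9] / [8]
Final shape: (4, 2, 2, 1).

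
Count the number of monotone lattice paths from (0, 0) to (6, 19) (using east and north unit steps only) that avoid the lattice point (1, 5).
Number of paths = 107332

Total paths from (0, 0) to (6, 19): C(25, 6) = 177100. Paths through (1, 5): (paths (0, 0) → (1, 5)) × (paths (1, 5) → (6, 19)) = C(6, 1) · C(19, 5) = 6 · 11628 = 69768. Avoidance count = 177100 − 69768 = 107332.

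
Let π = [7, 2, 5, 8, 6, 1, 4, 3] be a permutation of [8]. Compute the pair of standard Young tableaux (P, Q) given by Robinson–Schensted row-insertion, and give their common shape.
P = [1, 3, 6] / [2, 4] / [5, 8] / [7];  Q = [1, 3, 4] / [2, 5] / [6, 7] / [8];  common shape = (3, 2, 2, 1)

Row-insert the values π_1, π_2, … into P one at a time, bumping the leftmost entry strictly greater than the inserted value down to the next row. The recording tableau Q records, in position (i, j), the step at which that cell was added to P.
  Insert 7 (step 1): P = [7];  Q = [1]
  Insert 2 (step 2): P = [2] / [7];  Q = [1] / [2]
  Insert 5 (step 3): P = [2, 5] / [7];  Q = [1, 3] / [2]
  Insert 8 (step 4): P = [2, 5, 8] / [7];  Q = [1, 3, 4] / [2]
  Insert 6 (step 5): P = [2, 5, 6] / [7, 8];  Q = [1, 3, 4] / [2, 5]
  Insert 1 (step 6): P = [1, 5, 6] / [2, 8] / [7];  Q = [1, 3, 4] / [2, 5] / [6]
  Insert 4 (step 7): P = [1, 4, 6] / [2, 5] / [7, 8];  Q = [1, 3, 4] / [2, 5] / [6, 7]
  Insert 3 (step 8): P = [1, 3, 6] / [2, 4] / [5, 8] / [7];  Q = [1, 3, 4] / [2, 5] / [6, 7] / [8]
Final shape: (3, 2, 2, 1).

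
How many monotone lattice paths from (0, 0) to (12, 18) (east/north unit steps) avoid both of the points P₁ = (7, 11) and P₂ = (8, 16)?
Number of paths = 53120712

Inclusion–exclusion. Total paths: C(30, 12) = 86493225. Through P₁: C(18, 7)·C(12, 5) = 25204608. Through P₂: C(24, 8)·C(6, 4) = 11032065. Since P₁ is strictly southwest of P₂, a monotone path through both must visit P₁ then P₂; paths through both = C(18, 7)·C(6, 1)·C(6, 4) = 2864160. Avoid both = 86493225 − 25204608 − 11032065 + 2864160 = 53120712.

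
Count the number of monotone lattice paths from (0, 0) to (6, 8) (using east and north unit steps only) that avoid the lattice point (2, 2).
Number of paths = 1743

Total paths from (0, 0) to (6, 8): C(14, 6) = 3003. Paths through (2, 2): (paths (0, 0) → (2, 2)) × (paths (2, 2) → (6, 8)) = C(4, 2) · C(10, 4) = 6 · 210 = 1260. Avoidance count = 3003 − 1260 = 1743.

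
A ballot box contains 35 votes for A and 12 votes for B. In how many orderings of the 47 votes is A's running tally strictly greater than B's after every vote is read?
Strict-lead orderings = 25569834459

Total orderings of the 47 votes with 35 for A: C(47, 35) = 52251400851. By the Bertrand ballot formula (Cycle Lemma / reflection principle), the number of orderings in which A is strictly ahead of B throughout is (p − q)/(p + q) · C(p + q, p) = (35 − 12)/(35 + 12) · 52251400851 = 25569834459.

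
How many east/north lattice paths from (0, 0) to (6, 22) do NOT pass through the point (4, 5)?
Number of paths = 355194

Total paths from (0, 0) to (6, 22): C(28, 6) = 376740. Paths through (4, 5): (paths (0, 0) → (4, 5)) × (paths (4, 5) → (6, 22)) = C(9, 4) · C(19, 2) = 126 · 171 = 21546. Avoidance count = 376740 − 21546 = 355194.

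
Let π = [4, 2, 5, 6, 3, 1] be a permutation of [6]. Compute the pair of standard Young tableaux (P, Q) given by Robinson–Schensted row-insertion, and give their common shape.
P = [1, 3, 6] / [2, 5] / [4];  Q = [1, 3, 4] / [2, 5] / [6];  common shape = (3, 2, 1)

Row-insert the values π_1, π_2, … into P one at a time, bumping the leftmost entry strictly greater than the inserted value down to the next row. The recording tableau Q records, in position (i, j), the step at which that cell was added to P.
  Insert 4 (step 1): P = [4];  Q = [1]
  Insert 2 (step 2): P = [2] / [4];  Q = [1] / [2]
  Insert 5 (step 3): P = [2, 5] / [4];  Q = [1, 3] / [2]
  Insert 6 (step 4): P = [2, 5, 6] / [4];  Q = [1, 3, 4] / [2]
  Insert 3 (step 5): P = [2, 3, 6] / [4, 5];  Q = [1, 3, 4] / [2, 5]
  Insert 1 (step 6): P = [1, 3, 6] / [2, 5] / [4];  Q = [1, 3, 4] / [2, 5] / [6]
Final shape: (3, 2, 1).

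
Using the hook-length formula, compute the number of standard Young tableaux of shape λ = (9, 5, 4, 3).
# SYT of shape (9, 5, 4, 3) = 148140720

Hook-length formula: f^λ = n! / Π hook(c), product over all cells c of the Young diagram. For λ = (9, 5, 4, 3), n = 21 boxes. Hook lengths by row (left-to-right, top-to-bottom): [12, 11, 10, 8, 6, 4, 3, 2, 1]; [7, 6, 5, 3, 1]; [5, 4, 3, 1]; [3, 2, 1]. Product of hooks = 344881152000. So f^λ = 21! / 344881152000 = 51090942171709440000 / 344881152000 = 148140720.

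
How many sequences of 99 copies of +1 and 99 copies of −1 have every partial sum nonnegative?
C_99 = 227508830794229349661819540395688853956041682601541047340

These ballot sequences are counted by the Catalan number C_n = (1/(n + 1)) · C(2n, n). For n = 99: C_99 = (1/100) · C(198, 99) = 22750883079422934966181954039568885395604168260154104734000/100 = 227508830794229349661819540395688853956041682601541047340.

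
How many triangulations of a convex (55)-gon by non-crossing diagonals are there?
C_53 = 116157871455782434250553845880

These polygon triangulations are counted by the Catalan number C_n = (1/(n + 1)) · C(2n, n). For n = 53: C_53 = (1/54) · C(106, 53) = 6272525058612251449529907677520/54 = 116157871455782434250553845880.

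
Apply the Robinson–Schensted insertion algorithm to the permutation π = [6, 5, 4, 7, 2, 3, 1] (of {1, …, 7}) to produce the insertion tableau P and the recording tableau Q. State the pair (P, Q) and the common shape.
P = [1, 3] / [2, 7] / [4] / [5] / [6];  Q = [1, 4] / [2, 6] / [3] / [5] / [7];  common shape = (2, 2, 1, 1, 1)

Row-insert the values π_1, π_2, … into P one at a time, bumping the leftmost entry strictly greater than the inserted value down to the next row. The recording tableau Q records, in position (i, j), the step at which that cell was added to P.
  Insert 6 (step 1): P = [6];  Q = [1]
  Insert 5 (step 2): P = [5] / [6];  Q = [1] / [2]
  Insert 4 (step 3): P = [4] / [5] / [6];  Q = [1] / [2] / [3]
  Insert 7 (step 4): P = [4, 7] / [5] / [6];  Q = [1, 4] / [2] / [3]
  Insert 2 (step 5): P = [2, 7] / [4] / [5] / [6];  Q = [1, 4] / [2] / [3] / [5]
  Insert 3 (step 6): P = [2, 3] / [4, 7] / [5] / [6];  Q = [1, 4] / [2, 6] / [3] / [5]
  Insert 1 (step 7): P = [1, 3] / [2, 7] / [4] / [5] / [6];  Q = [1, 4] / [2, 6] / [3] / [5] / [7]
Final shape: (2, 2, 1, 1, 1).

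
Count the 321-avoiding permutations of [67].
C_67 = 22033725021956517463358552614056949950

These 321-avoiding permutations are counted by the Catalan number C_n = (1/(n + 1)) · C(2n, n). For n = 67: C_67 = (1/68) · C(134, 67) = 1498293301493043187508381577755872596600/68 = 22033725021956517463358552614056949950.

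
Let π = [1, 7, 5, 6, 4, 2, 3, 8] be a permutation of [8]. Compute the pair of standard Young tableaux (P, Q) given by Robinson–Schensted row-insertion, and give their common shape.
P = [1, 2, 3, 8] / [4, 6] / [5] / [7];  Q = [1, 2, 4, 8] / [3, 7] / [5] / [6];  common shape = (4, 2, 1, 1)

Row-insert the values π_1, π_2, … into P one at a time, bumping the leftmost entry strictly greater than the inserted value down to the next row. The recording tableau Q records, in position (i, j), the step at which that cell was added to P.
  Insert 1 (step 1): P = [1];  Q = [1]
  Insert 7 (step 2): P = [1, 7];  Q = [1, 2]
  Insert 5 (step 3): P = [1, 5] / [7];  Q = [1, 2] / [3]
  Insert 6 (step 4): P = [1, 5, 6] / [7];  Q = [1, 2, 4] / [3]
  Insert 4 (step 5): P = [1, 4, 6] / [5] / [7];  Q = [1, 2, 4] / [3] / [5]
  Insert 2 (step 6): P = [1, 2, 6] / [4] / [5] / [7];  Q = [1, 2, 4] / [3] / [5] / [6]
  Insert 3 (step 7): P = [1, 2, 3] / [4, 6] / [5] / [7];  Q = [1, 2, 4] / [3, 7] / [5] / [6]
  Insert 8 (step 8): P = [1, 2, 3, 8] / [4, 6] / [5] / [7];  Q = [1, 2, 4, 8] / [3, 7] / [5] / [6]
Final shape: (4, 2, 1, 1).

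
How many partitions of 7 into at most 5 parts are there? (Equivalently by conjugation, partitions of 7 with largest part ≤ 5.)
p(7, parts ≤ 5) = 13

Partitions of 7 with all parts ≤ 5: 5+2, 5+1+1, 4+3, 4+2+1, 4+1+1+1, 3+3+1, 3+2+2, 3+2+1+1, 3+1+1+1+1, 2+2+2+1, 2+2+1+1+1, 2+1+1+1+1+1, 1+1+1+1+1+1+1. Count = 13.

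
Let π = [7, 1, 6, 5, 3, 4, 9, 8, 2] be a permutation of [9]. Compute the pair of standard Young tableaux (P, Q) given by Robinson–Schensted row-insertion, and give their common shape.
P = [1, 2, 4, 8] / [3, 9] / [5] / [6] / [7];  Q = [1, 3, 6, 7] / [2, 8] / [4] / [5] / [9];  common shape = (4, 2, 1, 1, 1)

Row-insert the values π_1, π_2, … into P one at a time, bumping the leftmost entry strictly greater than the inserted value down to the next row. The recording tableau Q records, in position (i, j), the step at which that cell was added to P.
  Insert 7 (step 1): P = [7];  Q = [1]
  Insert 1 (step 2): P = [1] / [7];  Q = [1] / [2]
  Insert 6 (step 3): P = [1, 6] / [7];  Q = [1, 3] / [2]
  Insert 5 (step 4): P = [1, 5] / [6] / [7];  Q = [1, 3] / [2] / [4]
  Insert 3 (step 5): P = [1, 3] / [5] / [6] / [7];  Q = [1, 3] / [2] / [4] / [5]
  Insert 4 (step 6): P = [1, 3, 4] / [5] / [6] / [7];  Q = [1, 3, 6] / [2] / [4] / [5]
  Insert 9 (step 7): P = [1, 3, 4, 9] / [5] / [6] / [7];  Q = [1, 3, 6, 7] / [2] / [4] / [5]
  Insert 8 (step 8): P = [1, 3, 4, 8] / [5, 9] / [6] / [7];  Q = [1, 3, 6, 7] / [2, 8] / [4] / [5]
  Insert 2 (step 9): P = [1, 2, 4, 8] / [3, 9] / [5] / [6] / [7];  Q = [1, 3, 6, 7] / [2, 8] / [4] / [5] / [9]
Final shape: (4, 2, 1, 1, 1).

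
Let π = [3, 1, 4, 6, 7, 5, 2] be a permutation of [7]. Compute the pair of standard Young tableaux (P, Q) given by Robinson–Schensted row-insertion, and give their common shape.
P = [1, 2, 5, 7] / [3, 4] / [6];  Q = [1, 3, 4, 5] / [2, 6] / [7];  common shape = (4, 2, 1)

Row-insert the values π_1, π_2, … into P one at a time, bumping the leftmost entry strictly greater than the inserted value down to the next row. The recording tableau Q records, in position (i, j), the step at which that cell was added to P.
  Insert 3 (step 1): P = [3];  Q = [1]
  Insert 1 (step 2): P = [1] / [3];  Q = [1] / [2]
  Insert 4 (step 3): P = [1, 4] / [3];  Q = [1, 3] / [2]
  Insert 6 (step 4): P = [1, 4, 6] / [3];  Q = [1, 3, 4] / [2]
  Insert 7 (step 5): P = [1, 4, 6, 7] / [3];  Q = [1, 3, 4, 5] / [2]
  Insert 5 (step 6): P = [1, 4, 5, 7] / [3, 6];  Q = [1, 3, 4, 5] / [2, 6]
  Insert 2 (step 7): P = [1, 2, 5, 7] / [3, 4] / [6];  Q = [1, 3, 4, 5] / [2, 6] / [7]
Final shape: (4, 2, 1).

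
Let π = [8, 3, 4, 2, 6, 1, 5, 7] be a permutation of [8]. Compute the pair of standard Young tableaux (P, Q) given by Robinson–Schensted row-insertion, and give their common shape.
P = [1, 4, 5, 7] / [2, 6] / [3] / [8];  Q = [1, 3, 5, 8] / [2, 7] / [4] / [6];  common shape = (4, 2, 1, 1)

Row-insert the values π_1, π_2, … into P one at a time, bumping the leftmost entry strictly greater than the inserted value down to the next row. The recording tableau Q records, in position (i, j), the step at which that cell was added to P.
  Insert 8 (step 1): P = [8];  Q = [1]
  Insert 3 (step 2): P = [3] / [8];  Q = [1] / [2]
  Insert 4 (step 3): P = [3, 4] / [8];  Q = [1, 3] / [2]
  Insert 2 (step 4): P = [2, 4] / [3] / [8];  Q = [1, 3] / [2] / [4]
  Insert 6 (step 5): P = [2, 4, 6] / [3] / [8];  Q = [1, 3, 5] / [2] / [4]
  Insert 1 (step 6): P = [1, 4, 6] / [2] / [3] / [8];  Q = [1, 3, 5] / [2] / [4] / [6]
  Insert 5 (step 7): P = [1, 4, 5] / [2, 6] / [3] / [8];  Q = [1, 3, 5] / [2, 7] / [4] / [6]
  Insert 7 (step 8): P = [1, 4, 5, 7] / [2, 6] / [3] / [8];  Q = [1, 3, 5, 8] / [2, 7] / [4] / [6]
Final shape: (4, 2, 1, 1).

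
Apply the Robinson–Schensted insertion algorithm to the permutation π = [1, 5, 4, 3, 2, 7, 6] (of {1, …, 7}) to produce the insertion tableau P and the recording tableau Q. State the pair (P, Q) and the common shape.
P = [1, 2, 6] / [3, 7] / [4] / [5];  Q = [1, 2, 6] / [3, 7] / [4] / [5];  common shape = (3, 2, 1, 1)

Row-insert the values π_1, π_2, … into P one at a time, bumping the leftmost entry strictly greater than the inserted value down to the next row. The recording tableau Q records, in position (i, j), the step at which that cell was added to P.
  Insert 1 (step 1): P = [1];  Q = [1]
  Insert 5 (step 2): P = [1, 5];  Q = [1, 2]
  Insert 4 (step 3): P = [1, 4] / [5];  Q = [1, 2] / [3]
  Insert 3 (step 4): P = [1, 3] / [4] / [5];  Q = [1, 2] / [3] / [4]
  Insert 2 (step 5): P = [1, 2] / [3] / [4] / [5];  Q = [1, 2] / [3] / [4] / [5]
  Insert 7 (step 6): P = [1, 2, 7] / [3] / [4] / [5];  Q = [1, 2, 6] / [3] / [4] / [5]
  Insert 6 (step 7): P = [1, 2, 6] / [3, 7] / [4] / [5];  Q = [1, 2, 6] / [3, 7] / [4] / [5]
Final shape: (3, 2, 1, 1).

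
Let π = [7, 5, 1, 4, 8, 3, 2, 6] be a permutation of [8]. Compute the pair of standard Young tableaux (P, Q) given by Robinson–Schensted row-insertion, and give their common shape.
P = [1, 2, 6] / [3, 8] / [4] / [5] / [7];  Q = [1, 4, 5] / [2, 8] / [3] / [6] / [7];  common shape = (3, 2, 1, 1, 1)

Row-insert the values π_1, π_2, … into P one at a time, bumping the leftmost entry strictly greater than the inserted value down to the next row. The recording tableau Q records, in position (i, j), the step at which that cell was added to P.
  Insert 7 (step 1): P = [7];  Q = [1]
  Insert 5 (step 2): P = [5] / [7];  Q = [1] / [2]
  Insert 1 (step 3): P = [1] / [5] / [7];  Q = [1] / [2] / [3]
  Insert 4 (step 4): P = [1, 4] / [5] / [7];  Q = [1, 4] / [2] / [3]
  Insert 8 (step 5): P = [1, 4, 8] / [5] / [7];  Q = [1, 4, 5] / [2] / [3]
  Insert 3 (step 6): P = [1, 3, 8] / [4] / [5] / [7];  Q = [1, 4, 5] / [2] / [3] / [6]
  Insert 2 (step 7): P = [1, 2, 8] / [3] / [4] / [5] / [7];  Q = [1, 4, 5] / [2] / [3] / [6] / [7]
  Insert 6 (step 8): P = [1, 2, 6] / [3, 8] / [4] / [5] / [7];  Q = [1, 4, 5] / [2, 8] / [3] / [6] / [7]
Final shape: (3, 2, 1, 1, 1).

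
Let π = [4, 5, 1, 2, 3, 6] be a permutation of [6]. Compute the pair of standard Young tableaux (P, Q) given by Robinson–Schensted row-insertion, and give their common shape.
P = [1, 2, 3, 6] / [4, 5];  Q = [1, 2, 5, 6] / [3, 4];  common shape = (4, 2)

Row-insert the values π_1, π_2, … into P one at a time, bumping the leftmost entry strictly greater than the inserted value down to the next row. The recording tableau Q records, in position (i, j), the step at which that cell was added to P.
  Insert 4 (step 1): P = [4];  Q = [1]
  Insert 5 (step 2): P = [4, 5];  Q = [1, 2]
  Insert 1 (step 3): P = [1, 5] / [4];  Q = [1, 2] / [3]
  Insert 2 (step 4): P = [1, 2] / [4, 5];  Q = [1, 2] / [3, 4]
  Insert 3 (step 5): P = [1, 2, 3] / [4, 5];  Q = [1, 2, 5] / [3, 4]
  Insert 6 (step 6): P = [1, 2, 3, 6] / [4, 5];  Q = [1, 2, 5, 6] / [3, 4]
Final shape: (4, 2).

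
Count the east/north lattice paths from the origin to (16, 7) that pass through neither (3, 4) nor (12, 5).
Number of paths = 137987

Inclusion–exclusion. Total paths: C(23, 16) = 245157. Through P₁: C(7, 3)·C(16, 13) = 19600. Through P₂: C(17, 12)·C(6, 4) = 92820. Since P₁ is strictly southwest of P₂, a monotone path through both must visit P₁ then P₂; paths through both = C(7, 3)·C(10, 9)·C(6, 4) = 5250. Avoid both = 245157 − 19600 − 92820 + 5250 = 137987.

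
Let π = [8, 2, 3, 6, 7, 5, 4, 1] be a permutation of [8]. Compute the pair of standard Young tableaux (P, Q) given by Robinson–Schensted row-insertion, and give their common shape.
P = [1, 3, 4, 7] / [2] / [5] / [6] / [8];  Q = [1, 3, 4, 5] / [2] / [6] / [7] / [8];  common shape = (4, 1, 1, 1, 1)

Row-insert the values π_1, π_2, … into P one at a time, bumping the leftmost entry strictly greater than the inserted value down to the next row. The recording tableau Q records, in position (i, j), the step at which that cell was added to P.
  Insert 8 (step 1): P = [8];  Q = [1]
  Insert 2 (step 2): P = [2] / [8];  Q = [1] / [2]
  Insert 3 (step 3): P = [2, 3] / [8];  Q = [1, 3] / [2]
  Insert 6 (step 4): P = [2, 3, 6] / [8];  Q = [1, 3, 4] / [2]
  Insert 7 (step 5): P = [2, 3, 6, 7] / [8];  Q = [1, 3, 4, 5] / [2]
  Insert 5 (step 6): P = [2, 3, 5, 7] / [6] / [8];  Q = [1, 3, 4, 5] / [2] / [6]
  Insert 4 (step 7): P = [2, 3, 4, 7] / [5] / [6] / [8];  Q = [1, 3, 4, 5] / [2] / [6] / [7]
  Insert 1 (step 8): P = [1, 3, 4, 7] / [2] / [5] / [6] / [8];  Q = [1, 3, 4, 5] / [2] / [6] / [7] / [8]
Final shape: (4, 1, 1, 1, 1).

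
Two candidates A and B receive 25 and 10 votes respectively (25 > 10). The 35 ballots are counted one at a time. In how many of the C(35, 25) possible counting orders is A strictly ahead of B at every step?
Strict-lead orderings = 78676884

Total orderings of the 35 votes with 25 for A: C(35, 25) = 183579396. By the Bertrand ballot formula (Cycle Lemma / reflection principle), the number of orderings in which A is strictly ahead of B throughout is (p − q)/(p + q) · C(p + q, p) = (25 − 10)/(25 + 10) · 183579396 = 78676884.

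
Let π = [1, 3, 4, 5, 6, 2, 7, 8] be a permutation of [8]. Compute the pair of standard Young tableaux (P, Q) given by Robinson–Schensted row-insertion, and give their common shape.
P = [1, 2, 4, 5, 6, 7, 8] / [3];  Q = [1, 2, 3, 4, 5, 7, 8] / [6];  common shape = (7, 1)

Row-insert the values π_1, π_2, … into P one at a time, bumping the leftmost entry strictly greater than the inserted value down to the next row. The recording tableau Q records, in position (i, j), the step at which that cell was added to P.
  Insert 1 (step 1): P = [1];  Q = [1]
  Insert 3 (step 2): P = [1, 3];  Q = [1, 2]
  Insert 4 (step 3): P = [1, 3, 4];  Q = [1, 2, 3]
  Insert 5 (step 4): P = [1, 3, 4, 5];  Q = [1, 2, 3, 4]
  Insert 6 (step 5): P = [1, 3, 4, 5, 6];  Q = [1, 2, 3, 4, 5]
  Insert 2 (step 6): P = [1, 2, 4, 5, 6] / [3];  Q = [1, 2, 3, 4, 5] / [6]
  Insert 7 (step 7): P = [1, 2, 4, 5, 6, 7] / [3];  Q = [1, 2, 3, 4, 5, 7] / [6]
  Insert 8 (step 8): P = [1, 2, 4, 5, 6, 7, 8] / [3];  Q = [1, 2, 3, 4, 5, 7, 8] / [6]
Final shape: (7, 1).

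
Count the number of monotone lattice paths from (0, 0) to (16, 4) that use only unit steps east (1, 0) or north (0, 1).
Number of paths = 4845

A monotone lattice path from (0, 0) to (16, 4) consists of 16 east steps and 4 north steps in some order, so it is determined by which 16 of the 20 steps are east. The count is C(20, 16) = 4845.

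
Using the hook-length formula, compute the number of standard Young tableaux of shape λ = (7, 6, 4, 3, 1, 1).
# SYT of shape (7, 6, 4, 3, 1, 1) = 3200897700

Hook-length formula: f^λ = n! / Π hook(c), product over all cells c of the Young diagram. For λ = (7, 6, 4, 3, 1, 1), n = 22 boxes. Hook lengths by row (left-to-right, top-to-bottom): [12, 9, 8, 6, 4, 3, 1]; [10, 7, 6, 4, 2, 1]; [7, 4, 3, 1]; [5, 2, 1]; [2]; [1]. Product of hooks = 351151718400. So f^λ = 22! / 351151718400 = 1124000727777607680000 / 351151718400 = 3200897700.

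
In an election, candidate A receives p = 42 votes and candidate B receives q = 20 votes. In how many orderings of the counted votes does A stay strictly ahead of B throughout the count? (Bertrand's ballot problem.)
Strict-lead orderings = 3266814940064445

Total orderings of the 62 votes with 42 for A: C(62, 42) = 9206478467454345. By the Bertrand ballot formula (Cycle Lemma / reflection principle), the number of orderings in which A is strictly ahead of B throughout is (p − q)/(p + q) · C(p + q, p) = (42 − 20)/(42 + 20) · 9206478467454345 = 3266814940064445.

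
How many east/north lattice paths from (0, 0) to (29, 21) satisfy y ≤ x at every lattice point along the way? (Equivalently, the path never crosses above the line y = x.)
Number of paths = 20198233818840

By the reflection principle (André's argument), the number of monotone paths to (29, 21) with n ≤ m that never go above y = x is C(50, 29) − C(50, 30) = 67327446062800 − 47129212243960 = 20198233818840.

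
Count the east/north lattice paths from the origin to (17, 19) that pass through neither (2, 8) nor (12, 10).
Number of paths = 6961180048

Inclusion–exclusion. Total paths: C(36, 17) = 8597496600. Through P₁: C(10, 2)·C(26, 15) = 347677200. Through P₂: C(22, 12)·C(14, 5) = 1294585292. Since P₁ is strictly southwest of P₂, a monotone path through both must visit P₁ then P₂; paths through both = C(10, 2)·C(12, 10)·C(14, 5) = 5945940. Avoid both = 8597496600 − 347677200 − 1294585292 + 5945940 = 6961180048.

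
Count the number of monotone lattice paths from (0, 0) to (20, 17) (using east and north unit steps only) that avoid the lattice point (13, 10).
Number of paths = 11978934198

Total paths from (0, 0) to (20, 17): C(37, 20) = 15905368710. Paths through (13, 10): (paths (0, 0) → (13, 10)) × (paths (13, 10) → (20, 17)) = C(23, 13) · C(14, 7) = 1144066 · 3432 = 3926434512. Avoidance count = 15905368710 − 3926434512 = 11978934198.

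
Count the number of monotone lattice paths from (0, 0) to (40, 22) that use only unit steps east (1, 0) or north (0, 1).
Number of paths = 34315056105966195

A monotone lattice path from (0, 0) to (40, 22) consists of 40 east steps and 22 north steps in some order, so it is determined by which 40 of the 62 steps are east. The count is C(62, 40) = 34315056105966195.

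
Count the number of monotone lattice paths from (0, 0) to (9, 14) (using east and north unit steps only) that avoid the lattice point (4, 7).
Number of paths = 555830

Total paths from (0, 0) to (9, 14): C(23, 9) = 817190. Paths through (4, 7): (paths (0, 0) → (4, 7)) × (paths (4, 7) → (9, 14)) = C(11, 4) · C(12, 5) = 330 · 792 = 261360. Avoidance count = 817190 − 261360 = 555830.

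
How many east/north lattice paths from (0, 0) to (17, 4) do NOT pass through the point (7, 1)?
Number of paths = 3697

Total paths from (0, 0) to (17, 4): C(21, 17) = 5985. Paths through (7, 1): (paths (0, 0) → (7, 1)) × (paths (7, 1) → (17, 4)) = C(8, 7) · C(13, 10) = 8 · 286 = 2288. Avoidance count = 5985 − 2288 = 3697.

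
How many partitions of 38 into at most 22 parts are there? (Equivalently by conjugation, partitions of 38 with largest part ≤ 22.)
p(38, parts ≤ 22) = 25331

Use the recurrence p(n, m) = p(n, m−1) + p(n−m, m): either the largest part is < m (count p(n, m−1)) or the largest part is exactly m (remove one copy of m, count p(n−m, m)). With p(0, ·) = 1 this gives p(38, parts ≤ 22) = 25331. (By conjugating Young diagrams, this also counts partitions of 38 into at most 22 parts.)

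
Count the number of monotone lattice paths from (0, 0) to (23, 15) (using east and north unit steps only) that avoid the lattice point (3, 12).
Number of paths = 15470480755

Total paths from (0, 0) to (23, 15): C(38, 23) = 15471286560. Paths through (3, 12): (paths (0, 0) → (3, 12)) × (paths (3, 12) → (23, 15)) = C(15, 3) · C(23, 20) = 455 · 1771 = 805805. Avoidance count = 15471286560 − 805805 = 15470480755.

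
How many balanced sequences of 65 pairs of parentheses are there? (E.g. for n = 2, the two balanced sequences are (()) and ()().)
C_65 = 1440418573150919668872489894243865350

These balanced parentheses are counted by the Catalan number C_n = (1/(n + 1)) · C(2n, n). For n = 65: C_65 = (1/66) · C(130, 65) = 95067625827960698145584333020095113100/66 = 1440418573150919668872489894243865350.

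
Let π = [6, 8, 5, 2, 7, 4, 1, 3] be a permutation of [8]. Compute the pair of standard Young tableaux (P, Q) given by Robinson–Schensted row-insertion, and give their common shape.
P = [1, 3] / [2, 4] / [5, 7] / [6, 8];  Q = [1, 2] / [3, 5] / [4, 6] / [7, 8];  common shape = (2, 2, 2, 2)

Row-insert the values π_1, π_2, … into P one at a time, bumping the leftmost entry strictly greater than the inserted value down to the next row. The recording tableau Q records, in position (i, j), the step at which that cell was added to P.
  Insert 6 (step 1): P = [6];  Q = [1]
  Insert 8 (step 2): P = [6, 8];  Q = [1, 2]
  Insert 5 (step 3): P = [5, 8] / [6];  Q = [1, 2] / [3]
  Insert 2 (step 4): P = [2, 8] / [5] / [6];  Q = [1, 2] / [3] / [4]
  Insert 7 (step 5): P = [2, 7] / [5, 8] / [6];  Q = [1, 2] / [3, 5] / [4]
  Insert 4 (step 6): P = [2, 4] / [5, 7] / [6, 8];  Q = [1, 2] / [3, 5] / [4, 6]
  Insert 1 (step 7): P = [1, 4] / [2, 7] / [5, 8] / [6];  Q = [1, 2] / [3, 5] / [4, 6] / [7]
  Insert 3 (step 8): P = [1, 3] / [2, 4] / [5, 7] / [6, 8];  Q = [1, 2] / [3, 5] / [4, 6] / [7, 8]
Final shape: (2, 2, 2, 2).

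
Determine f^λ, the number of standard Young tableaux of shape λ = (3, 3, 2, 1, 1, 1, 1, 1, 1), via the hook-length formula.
# SYT of shape (3, 3, 2, 1, 1, 1, 1, 1, 1) = 5733

Hook-length formula: f^λ = n! / Π hook(c), product over all cells c of the Young diagram. For λ = (3, 3, 2, 1, 1, 1, 1, 1, 1), n = 14 boxes. Hook lengths by row (left-to-right, top-to-bottom): [11, 4, 2]; [10, 3, 1]; [8, 1]; [6]; [5]; [4]; [3]; [2]; [1]. Product of hooks = 15206400. So f^λ = 14! / 15206400 = 87178291200 / 15206400 = 5733.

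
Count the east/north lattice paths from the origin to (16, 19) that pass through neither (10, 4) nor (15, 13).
Number of paths = 3757543580

Inclusion–exclusion. Total paths: C(35, 16) = 4059928950. Through P₁: C(14, 10)·C(21, 6) = 54318264. Through P₂: C(28, 15)·C(7, 1) = 262095120. Since P₁ is strictly southwest of P₂, a monotone path through both must visit P₁ then P₂; paths through both = C(14, 10)·C(14, 5)·C(7, 1) = 14028014. Avoid both = 4059928950 − 54318264 − 262095120 + 14028014 = 3757543580.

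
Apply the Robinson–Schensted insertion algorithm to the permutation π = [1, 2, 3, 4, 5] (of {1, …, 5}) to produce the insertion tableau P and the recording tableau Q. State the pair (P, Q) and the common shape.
P = [1, 2, 3, 4, 5];  Q = [1, 2, 3, 4, 5];  common shape = (5)

Row-insert the values π_1, π_2, … into P one at a time, bumping the leftmost entry strictly greater than the inserted value down to the next row. The recording tableau Q records, in position (i, j), the step at which that cell was added to P.
  Insert 1 (step 1): P = [1];  Q = [1]
  Insert 2 (step 2): P = [1, 2];  Q = [1, 2]
  Insert 3 (step 3): P = [1, 2, 3];  Q = [1, 2, 3]
  Insert 4 (step 4): P = [1, 2, 3, 4];  Q = [1, 2, 3, 4]
  Insert 5 (step 5): P = [1, 2, 3, 4, 5];  Q = [1, 2, 3, 4, 5]
Final shape: (5).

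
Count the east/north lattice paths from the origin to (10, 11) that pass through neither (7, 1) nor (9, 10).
Number of paths = 166552

Inclusion–exclusion. Total paths: C(21, 10) = 352716. Through P₁: C(8, 7)·C(13, 3) = 2288. Through P₂: C(19, 9)·C(2, 1) = 184756. Since P₁ is strictly southwest of P₂, a monotone path through both must visit P₁ then P₂; paths through both = C(8, 7)·C(11, 2)·C(2, 1) = 880. Avoid both = 352716 − 2288 − 184756 + 880 = 166552.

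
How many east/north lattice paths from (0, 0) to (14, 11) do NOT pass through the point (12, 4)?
Number of paths = 4391880

Total paths from (0, 0) to (14, 11): C(25, 14) = 4457400. Paths through (12, 4): (paths (0, 0) → (12, 4)) × (paths (12, 4) → (14, 11)) = C(16, 12) · C(9, 2) = 1820 · 36 = 65520. Avoidance count = 4457400 − 65520 = 4391880.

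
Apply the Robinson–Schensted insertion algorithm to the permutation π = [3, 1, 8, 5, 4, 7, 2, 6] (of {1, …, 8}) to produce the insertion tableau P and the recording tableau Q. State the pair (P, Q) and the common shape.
P = [1, 2, 6] / [3, 4, 7] / [5] / [8];  Q = [1, 3, 6] / [2, 4, 8] / [5] / [7];  common shape = (3, 3, 1, 1)

Row-insert the values π_1, π_2, … into P one at a time, bumping the leftmost entry strictly greater than the inserted value down to the next row. The recording tableau Q records, in position (i, j), the step at which that cell was added to P.
  Insert 3 (step 1): P = [3];  Q = [1]
  Insert 1 (step 2): P = [1] / [3];  Q = [1] / [2]
  Insert 8 (step 3): P = [1, 8] / [3];  Q = [1, 3] / [2]
  Insert 5 (step 4): P = [1, 5] / [3, 8];  Q = [1, 3] / [2, 4]
  Insert 4 (step 5): P = [1, 4] / [3, 5] / [8];  Q = [1, 3] / [2, 4] / [5]
  Insert 7 (step 6): P = [1, 4, 7] / [3, 5] / [8];  Q = [1, 3, 6] / [2, 4] / [5]
  Insert 2 (step 7): P = [1, 2, 7] / [3, 4] / [5] / [8];  Q = [1, 3, 6] / [2, 4] / [5] / [7]
  Insert 6 (step 8): P = [1, 2, 6] / [3, 4, 7] / [5] / [8];  Q = [1, 3, 6] / [2, 4, 8] / [5] / [7]
Final shape: (3, 3, 1, 1).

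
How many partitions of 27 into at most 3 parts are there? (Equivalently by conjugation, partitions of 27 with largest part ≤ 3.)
p(27, parts ≤ 3) = 75

Use the recurrence p(n, m) = p(n, m−1) + p(n−m, m): either the largest part is < m (count p(n, m−1)) or the largest part is exactly m (remove one copy of m, count p(n−m, m)). With p(0, ·) = 1 this gives p(27, parts ≤ 3) = 75. (By conjugating Young diagrams, this also counts partitions of 27 into at most 3 parts.)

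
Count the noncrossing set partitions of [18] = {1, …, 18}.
C_18 = 477638700

These noncrossing partitions are counted by the Catalan number C_n = (1/(n + 1)) · C(2n, n). For n = 18: C_18 = (1/19) · C(36, 18) = 9075135300/19 = 477638700.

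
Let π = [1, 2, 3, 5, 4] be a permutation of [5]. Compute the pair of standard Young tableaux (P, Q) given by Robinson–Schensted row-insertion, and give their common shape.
P = [1, 2, 3, 4] / [5];  Q = [1, 2, 3, 4] / [5];  common shape = (4, 1)

Row-insert the values π_1, π_2, … into P one at a time, bumping the leftmost entry strictly greater than the inserted value down to the next row. The recording tableau Q records, in position (i, j), the step at which that cell was added to P.
  Insert 1 (step 1): P = [1];  Q = [1]
  Insert 2 (step 2): P = [1, 2];  Q = [1, 2]
  Insert 3 (step 3): P = [1, 2, 3];  Q = [1, 2, 3]
  Insert 5 (step 4): P = [1, 2, 3, 5];  Q = [1, 2, 3, 4]
  Insert 4 (step 5): P = [1, 2, 3, 4] / [5];  Q = [1, 2, 3, 4] / [5]
Final shape: (4, 1).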